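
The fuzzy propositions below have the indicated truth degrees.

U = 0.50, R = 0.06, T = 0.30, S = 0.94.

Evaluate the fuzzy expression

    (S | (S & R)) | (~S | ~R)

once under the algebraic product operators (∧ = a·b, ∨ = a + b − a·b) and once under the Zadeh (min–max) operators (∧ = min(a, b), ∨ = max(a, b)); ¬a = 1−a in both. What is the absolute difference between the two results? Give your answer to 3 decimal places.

0.057

Under algebraic product:
  S & R = a·b on (0.9400, 0.0600) = 0.0564
  S | (S & R) = a + b − a·b on (0.9400, 0.0564) = 0.9434
  ~S = 1 − 0.9400 = 0.0600
  ~R = 1 − 0.0600 = 0.9400
  ~S | ~R = a + b − a·b on (0.0600, 0.9400) = 0.9436
  (S | (S & R)) | (~S | ~R) = a + b − a·b on (0.9434, 0.9436) = 0.9968
  → value = 0.9968
Under Zadeh (min–max):
  S & R = min(a, b) on (0.94, 0.06) = 0.06
  S | (S & R) = max(a, b) on (0.94, 0.06) = 0.94
  ~S = 1 − 0.94 = 0.06
  ~R = 1 − 0.06 = 0.94
  ~S | ~R = max(a, b) on (0.06, 0.94) = 0.94
  (S | (S & R)) | (~S | ~R) = max(a, b) on (0.94, 0.94) = 0.94
  → value = 0.9400
|0.9968 − 0.9400| = 0.057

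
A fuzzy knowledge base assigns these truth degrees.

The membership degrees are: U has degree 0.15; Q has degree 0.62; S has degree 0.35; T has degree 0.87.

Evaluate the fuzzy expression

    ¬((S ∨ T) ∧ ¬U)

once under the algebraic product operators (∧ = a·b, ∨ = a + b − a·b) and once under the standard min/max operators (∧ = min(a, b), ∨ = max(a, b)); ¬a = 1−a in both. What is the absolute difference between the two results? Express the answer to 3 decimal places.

0.072

Under algebraic product:
  S ∨ T = a + b − a·b on (0.3500, 0.8700) = 0.9155
  ¬U = 1 − 0.1500 = 0.8500
  (S ∨ T) ∧ ¬U = a·b on (0.9155, 0.8500) = 0.7782
  ¬((S ∨ T) ∧ ¬U) = 1 − 0.7782 = 0.2218
  → value = 0.2218
Under standard min/max:
  S ∨ T = max(a, b) on (0.35, 0.87) = 0.87
  ¬U = 1 − 0.15 = 0.85
  (S ∨ T) ∧ ¬U = min(a, b) on (0.87, 0.85) = 0.85
  ¬((S ∨ T) ∧ ¬U) = 1 − 0.85 = 0.15
  → value = 0.1500
|0.2218 − 0.1500| = 0.072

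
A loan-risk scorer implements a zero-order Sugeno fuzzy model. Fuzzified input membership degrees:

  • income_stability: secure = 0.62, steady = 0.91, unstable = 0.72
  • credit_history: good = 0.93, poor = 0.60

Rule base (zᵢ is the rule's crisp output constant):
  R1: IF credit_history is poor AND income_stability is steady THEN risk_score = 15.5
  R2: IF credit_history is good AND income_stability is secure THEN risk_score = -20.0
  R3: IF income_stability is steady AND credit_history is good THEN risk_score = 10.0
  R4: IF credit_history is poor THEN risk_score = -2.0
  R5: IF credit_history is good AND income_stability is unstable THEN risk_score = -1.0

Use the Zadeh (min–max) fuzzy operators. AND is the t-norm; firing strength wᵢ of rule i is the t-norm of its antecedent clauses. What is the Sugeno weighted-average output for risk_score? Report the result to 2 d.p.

R1 (z=15.5): poor=0.60, steady=0.91; AND[min(a, b)] → w = 0.60
R2 (z=-20.0): good=0.93, secure=0.62; AND[min(a, b)] → w = 0.62
R3 (z=10.0): steady=0.91, good=0.93; AND[min(a, b)] → w = 0.91
R4 (z=-2.0): poor=0.60 → w = 0.60
R5 (z=-1.0): good=0.93, unstable=0.72; AND[min(a, b)] → w = 0.72
Weighted average = (0.60·15.5 + 0.62·-20.0 + 0.91·10.0 + 0.60·-2.0 + 0.72·-1.0) / (0.60 + 0.62 + 0.91 + 0.60 + 0.72)
  = 4.0800 / 3.4500 = 1.18

1.18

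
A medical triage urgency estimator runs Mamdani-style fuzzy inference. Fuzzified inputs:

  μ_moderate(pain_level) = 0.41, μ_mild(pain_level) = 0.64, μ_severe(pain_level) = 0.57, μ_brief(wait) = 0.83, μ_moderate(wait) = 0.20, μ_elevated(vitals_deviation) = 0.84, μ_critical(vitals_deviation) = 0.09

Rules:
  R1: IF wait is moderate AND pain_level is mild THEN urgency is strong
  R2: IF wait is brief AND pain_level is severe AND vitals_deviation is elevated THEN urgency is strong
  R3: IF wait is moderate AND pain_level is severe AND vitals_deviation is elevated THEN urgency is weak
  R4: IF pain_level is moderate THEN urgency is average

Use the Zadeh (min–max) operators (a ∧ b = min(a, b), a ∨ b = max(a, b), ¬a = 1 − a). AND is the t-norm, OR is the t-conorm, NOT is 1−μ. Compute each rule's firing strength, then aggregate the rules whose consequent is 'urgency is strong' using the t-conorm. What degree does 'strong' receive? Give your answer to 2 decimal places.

0.57

R1: moderate=0.20, mild=0.64; AND[min(a, b)] → w = 0.20
R2: brief=0.83, severe=0.57, elevated=0.84; AND[min(a, b)] → w = 0.57
R3: moderate=0.20, severe=0.57, elevated=0.84; AND[min(a, b)] → w = 0.20
R4: moderate=0.41 → w = 0.41
Rules with consequent 'strong': {R1, R2} → strengths 0.20, 0.57
Aggregate via t-conorm [max(a, b)]: 0.57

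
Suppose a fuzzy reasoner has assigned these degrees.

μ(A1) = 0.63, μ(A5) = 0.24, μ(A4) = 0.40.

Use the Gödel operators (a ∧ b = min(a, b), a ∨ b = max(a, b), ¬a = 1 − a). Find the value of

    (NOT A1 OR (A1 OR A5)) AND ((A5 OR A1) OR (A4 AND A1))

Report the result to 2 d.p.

0.63

NOT A1 = 1 − 0.63 = 0.37
A1 OR A5 = max(a, b) on (0.63, 0.24) = 0.63
NOT A1 OR (A1 OR A5) = max(a, b) on (0.37, 0.63) = 0.63
A5 OR A1 = max(a, b) on (0.24, 0.63) = 0.63
A4 AND A1 = min(a, b) on (0.40, 0.63) = 0.40
(A5 OR A1) OR (A4 AND A1) = max(a, b) on (0.63, 0.40) = 0.63
(NOT A1 OR (A1 OR A5)) AND ((A5 OR A1) OR (A4 AND A1)) = min(a, b) on (0.63, 0.63) = 0.63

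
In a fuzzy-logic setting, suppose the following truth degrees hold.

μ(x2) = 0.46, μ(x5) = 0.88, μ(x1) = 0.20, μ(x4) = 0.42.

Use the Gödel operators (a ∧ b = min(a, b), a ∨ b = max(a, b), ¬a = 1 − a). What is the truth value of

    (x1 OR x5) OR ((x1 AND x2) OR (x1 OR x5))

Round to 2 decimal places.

x1 OR x5 = max(a, b) on (0.20, 0.88) = 0.88
x1 AND x2 = min(a, b) on (0.20, 0.46) = 0.20
x1 OR x5 = max(a, b) on (0.20, 0.88) = 0.88
(x1 AND x2) OR (x1 OR x5) = max(a, b) on (0.20, 0.88) = 0.88
(x1 OR x5) OR ((x1 AND x2) OR (x1 OR x5)) = max(a, b) on (0.88, 0.88) = 0.88

0.88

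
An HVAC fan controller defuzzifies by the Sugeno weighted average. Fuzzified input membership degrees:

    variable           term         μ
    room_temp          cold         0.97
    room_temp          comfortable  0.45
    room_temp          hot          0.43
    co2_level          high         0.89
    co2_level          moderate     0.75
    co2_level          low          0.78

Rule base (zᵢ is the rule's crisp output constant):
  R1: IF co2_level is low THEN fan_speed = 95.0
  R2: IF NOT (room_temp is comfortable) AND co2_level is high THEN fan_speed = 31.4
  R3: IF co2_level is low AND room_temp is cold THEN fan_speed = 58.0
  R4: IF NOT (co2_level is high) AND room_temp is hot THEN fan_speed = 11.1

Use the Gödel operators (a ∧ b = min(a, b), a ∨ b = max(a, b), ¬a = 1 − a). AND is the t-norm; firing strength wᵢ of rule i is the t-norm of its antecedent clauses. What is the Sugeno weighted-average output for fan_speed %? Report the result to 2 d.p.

62.09

R1 (z=95.0): low=0.78 → w = 0.78
R2 (z=31.4): ¬comfortable=1−0.45=0.55, high=0.89; AND[min(a, b)] → w = 0.55
R3 (z=58.0): low=0.78, cold=0.97; AND[min(a, b)] → w = 0.78
R4 (z=11.1): ¬high=1−0.89=0.11, hot=0.43; AND[min(a, b)] → w = 0.11
Weighted average = (0.78·95.0 + 0.55·31.4 + 0.78·58.0 + 0.11·11.1) / (0.78 + 0.55 + 0.78 + 0.11)
  = 137.8310 / 2.2200 = 62.09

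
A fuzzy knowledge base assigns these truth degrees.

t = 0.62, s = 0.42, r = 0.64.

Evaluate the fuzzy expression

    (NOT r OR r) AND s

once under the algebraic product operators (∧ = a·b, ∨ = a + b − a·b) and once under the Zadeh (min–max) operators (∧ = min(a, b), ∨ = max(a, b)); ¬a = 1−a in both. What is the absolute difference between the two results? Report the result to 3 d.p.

0.097

Under algebraic product:
  NOT r = 1 − 0.6400 = 0.3600
  NOT r OR r = a + b − a·b on (0.3600, 0.6400) = 0.7696
  (NOT r OR r) AND s = a·b on (0.7696, 0.4200) = 0.3232
  → value = 0.3232
Under Zadeh (min–max):
  NOT r = 1 − 0.64 = 0.36
  NOT r OR r = max(a, b) on (0.36, 0.64) = 0.64
  (NOT r OR r) AND s = min(a, b) on (0.64, 0.42) = 0.42
  → value = 0.4200
|0.3232 − 0.4200| = 0.097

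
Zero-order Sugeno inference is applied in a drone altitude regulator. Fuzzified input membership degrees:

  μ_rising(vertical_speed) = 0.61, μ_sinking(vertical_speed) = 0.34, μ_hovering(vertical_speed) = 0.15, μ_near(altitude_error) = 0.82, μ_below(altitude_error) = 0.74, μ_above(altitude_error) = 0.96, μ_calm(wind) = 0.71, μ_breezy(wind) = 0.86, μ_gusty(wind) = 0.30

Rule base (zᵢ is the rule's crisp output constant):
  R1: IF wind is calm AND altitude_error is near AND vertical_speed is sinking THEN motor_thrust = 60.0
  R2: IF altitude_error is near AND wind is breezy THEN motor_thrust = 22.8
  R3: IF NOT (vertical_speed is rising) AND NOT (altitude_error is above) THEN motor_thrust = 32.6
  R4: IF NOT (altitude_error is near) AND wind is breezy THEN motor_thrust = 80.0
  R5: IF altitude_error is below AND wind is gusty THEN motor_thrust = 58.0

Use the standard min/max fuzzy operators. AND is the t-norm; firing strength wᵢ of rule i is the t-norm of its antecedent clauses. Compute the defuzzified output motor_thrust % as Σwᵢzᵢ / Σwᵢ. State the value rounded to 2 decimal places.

R1 (z=60.0): calm=0.71, near=0.82, sinking=0.34; AND[min(a, b)] → w = 0.34
R2 (z=22.8): near=0.82, breezy=0.86; AND[min(a, b)] → w = 0.82
R3 (z=32.6): ¬rising=1−0.61=0.39, ¬above=1−0.96=0.04; AND[min(a, b)] → w = 0.04
R4 (z=80.0): ¬near=1−0.82=0.18, breezy=0.86; AND[min(a, b)] → w = 0.18
R5 (z=58.0): below=0.74, gusty=0.30; AND[min(a, b)] → w = 0.30
Weighted average = (0.34·60.0 + 0.82·22.8 + 0.04·32.6 + 0.18·80.0 + 0.30·58.0) / (0.34 + 0.82 + 0.04 + 0.18 + 0.30)
  = 72.2000 / 1.6800 = 42.98

42.98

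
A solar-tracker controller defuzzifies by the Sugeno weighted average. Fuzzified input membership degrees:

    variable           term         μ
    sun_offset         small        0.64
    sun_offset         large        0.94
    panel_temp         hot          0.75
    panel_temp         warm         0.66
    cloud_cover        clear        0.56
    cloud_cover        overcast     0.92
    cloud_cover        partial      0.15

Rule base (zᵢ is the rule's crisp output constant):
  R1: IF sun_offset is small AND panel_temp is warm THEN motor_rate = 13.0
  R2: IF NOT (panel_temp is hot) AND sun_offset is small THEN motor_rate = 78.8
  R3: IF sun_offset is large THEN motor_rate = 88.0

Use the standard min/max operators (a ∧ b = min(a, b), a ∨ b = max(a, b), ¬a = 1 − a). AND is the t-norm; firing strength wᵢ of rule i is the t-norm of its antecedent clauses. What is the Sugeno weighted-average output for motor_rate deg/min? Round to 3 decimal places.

60.514

R1 (z=13.0): small=0.64, warm=0.66; AND[min(a, b)] → w = 0.64
R2 (z=78.8): ¬hot=1−0.75=0.25, small=0.64; AND[min(a, b)] → w = 0.25
R3 (z=88.0): large=0.94 → w = 0.94
Weighted average = (0.64·13.0 + 0.25·78.8 + 0.94·88.0) / (0.64 + 0.25 + 0.94)
  = 110.7400 / 1.8300 = 60.514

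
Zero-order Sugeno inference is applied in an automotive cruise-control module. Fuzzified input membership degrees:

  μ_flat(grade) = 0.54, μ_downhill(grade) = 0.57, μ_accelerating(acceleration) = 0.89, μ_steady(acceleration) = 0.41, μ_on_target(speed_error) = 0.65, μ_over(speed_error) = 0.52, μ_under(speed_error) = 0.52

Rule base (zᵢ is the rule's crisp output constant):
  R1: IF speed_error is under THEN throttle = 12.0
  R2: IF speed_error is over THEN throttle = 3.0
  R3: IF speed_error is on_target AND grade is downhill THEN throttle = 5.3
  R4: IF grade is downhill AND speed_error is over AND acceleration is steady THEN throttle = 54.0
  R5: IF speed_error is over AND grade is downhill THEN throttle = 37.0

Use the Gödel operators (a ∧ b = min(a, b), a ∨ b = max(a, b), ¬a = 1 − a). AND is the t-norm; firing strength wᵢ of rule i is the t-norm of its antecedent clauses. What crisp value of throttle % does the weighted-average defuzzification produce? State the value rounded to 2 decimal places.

20.55

R1 (z=12.0): under=0.52 → w = 0.52
R2 (z=3.0): over=0.52 → w = 0.52
R3 (z=5.3): on_target=0.65, downhill=0.57; AND[min(a, b)] → w = 0.57
R4 (z=54.0): downhill=0.57, over=0.52, steady=0.41; AND[min(a, b)] → w = 0.41
R5 (z=37.0): over=0.52, downhill=0.57; AND[min(a, b)] → w = 0.52
Weighted average = (0.52·12.0 + 0.52·3.0 + 0.57·5.3 + 0.41·54.0 + 0.52·37.0) / (0.52 + 0.52 + 0.57 + 0.41 + 0.52)
  = 52.2010 / 2.5400 = 20.55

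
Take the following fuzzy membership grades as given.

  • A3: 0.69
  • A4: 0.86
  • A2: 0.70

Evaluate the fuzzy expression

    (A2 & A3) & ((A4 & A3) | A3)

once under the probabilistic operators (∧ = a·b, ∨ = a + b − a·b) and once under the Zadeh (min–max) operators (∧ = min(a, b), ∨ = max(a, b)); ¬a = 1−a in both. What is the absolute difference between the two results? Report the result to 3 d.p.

0.268

Under probabilistic:
  A2 & A3 = a·b on (0.7000, 0.6900) = 0.4830
  A4 & A3 = a·b on (0.8600, 0.6900) = 0.5934
  (A4 & A3) | A3 = a + b − a·b on (0.5934, 0.6900) = 0.8740
  (A2 & A3) & ((A4 & A3) | A3) = a·b on (0.4830, 0.8740) = 0.4221
  → value = 0.4221
Under Zadeh (min–max):
  A2 & A3 = min(a, b) on (0.70, 0.69) = 0.69
  A4 & A3 = min(a, b) on (0.86, 0.69) = 0.69
  (A4 & A3) | A3 = max(a, b) on (0.69, 0.69) = 0.69
  (A2 & A3) & ((A4 & A3) | A3) = min(a, b) on (0.69, 0.69) = 0.69
  → value = 0.6900
|0.4221 − 0.6900| = 0.268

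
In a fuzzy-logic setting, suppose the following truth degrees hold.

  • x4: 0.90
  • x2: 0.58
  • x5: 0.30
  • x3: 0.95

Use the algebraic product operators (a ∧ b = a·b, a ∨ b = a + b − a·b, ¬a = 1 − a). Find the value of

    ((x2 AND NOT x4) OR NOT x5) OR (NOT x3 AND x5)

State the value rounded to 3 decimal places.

NOT x4 = 1 − 0.9000 = 0.1000
x2 AND NOT x4 = a·b on (0.5800, 0.1000) = 0.0580
NOT x5 = 1 − 0.3000 = 0.7000
(x2 AND NOT x4) OR NOT x5 = a + b − a·b on (0.0580, 0.7000) = 0.7174
NOT x3 = 1 − 0.9500 = 0.0500
NOT x3 AND x5 = a·b on (0.0500, 0.3000) = 0.0150
((x2 AND NOT x4) OR NOT x5) OR (NOT x3 AND x5) = a + b − a·b on (0.7174, 0.0150) = 0.7216

0.722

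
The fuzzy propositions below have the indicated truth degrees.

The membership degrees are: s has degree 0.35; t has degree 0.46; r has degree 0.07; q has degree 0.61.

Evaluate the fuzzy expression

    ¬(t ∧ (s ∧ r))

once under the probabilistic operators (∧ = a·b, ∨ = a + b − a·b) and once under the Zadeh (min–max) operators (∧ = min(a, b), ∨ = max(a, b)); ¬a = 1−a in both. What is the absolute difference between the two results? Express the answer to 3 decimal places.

Under probabilistic:
  s ∧ r = a·b on (0.3500, 0.0700) = 0.0245
  t ∧ (s ∧ r) = a·b on (0.4600, 0.0245) = 0.0113
  ¬(t ∧ (s ∧ r)) = 1 − 0.0113 = 0.9887
  → value = 0.9887
Under Zadeh (min–max):
  s ∧ r = min(a, b) on (0.35, 0.07) = 0.07
  t ∧ (s ∧ r) = min(a, b) on (0.46, 0.07) = 0.07
  ¬(t ∧ (s ∧ r)) = 1 − 0.07 = 0.93
  → value = 0.9300
|0.9887 − 0.9300| = 0.059

0.059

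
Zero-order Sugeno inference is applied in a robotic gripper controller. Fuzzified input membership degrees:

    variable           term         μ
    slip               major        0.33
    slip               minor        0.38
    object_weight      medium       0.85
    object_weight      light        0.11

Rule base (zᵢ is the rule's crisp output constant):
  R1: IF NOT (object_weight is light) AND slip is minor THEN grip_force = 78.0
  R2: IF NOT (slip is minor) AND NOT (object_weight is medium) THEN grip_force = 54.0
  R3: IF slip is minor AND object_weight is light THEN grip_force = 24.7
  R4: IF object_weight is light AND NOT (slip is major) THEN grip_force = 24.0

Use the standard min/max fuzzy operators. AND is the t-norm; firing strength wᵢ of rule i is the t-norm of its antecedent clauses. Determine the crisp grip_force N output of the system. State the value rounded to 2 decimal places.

R1 (z=78.0): ¬light=1−0.11=0.89, minor=0.38; AND[min(a, b)] → w = 0.38
R2 (z=54.0): ¬minor=1−0.38=0.62, ¬medium=1−0.85=0.15; AND[min(a, b)] → w = 0.15
R3 (z=24.7): minor=0.38, light=0.11; AND[min(a, b)] → w = 0.11
R4 (z=24.0): light=0.11, ¬major=1−0.33=0.67; AND[min(a, b)] → w = 0.11
Weighted average = (0.38·78.0 + 0.15·54.0 + 0.11·24.7 + 0.11·24.0) / (0.38 + 0.15 + 0.11 + 0.11)
  = 43.0970 / 0.7500 = 57.46

57.46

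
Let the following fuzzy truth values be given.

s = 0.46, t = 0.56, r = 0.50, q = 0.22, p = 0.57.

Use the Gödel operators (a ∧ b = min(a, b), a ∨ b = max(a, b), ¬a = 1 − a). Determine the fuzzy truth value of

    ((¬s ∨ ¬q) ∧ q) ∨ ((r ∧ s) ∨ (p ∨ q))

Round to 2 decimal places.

0.57

¬s = 1 − 0.46 = 0.54
¬q = 1 − 0.22 = 0.78
¬s ∨ ¬q = max(a, b) on (0.54, 0.78) = 0.78
(¬s ∨ ¬q) ∧ q = min(a, b) on (0.78, 0.22) = 0.22
r ∧ s = min(a, b) on (0.50, 0.46) = 0.46
p ∨ q = max(a, b) on (0.57, 0.22) = 0.57
(r ∧ s) ∨ (p ∨ q) = max(a, b) on (0.46, 0.57) = 0.57
((¬s ∨ ¬q) ∧ q) ∨ ((r ∧ s) ∨ (p ∨ q)) = max(a, b) on (0.22, 0.57) = 0.57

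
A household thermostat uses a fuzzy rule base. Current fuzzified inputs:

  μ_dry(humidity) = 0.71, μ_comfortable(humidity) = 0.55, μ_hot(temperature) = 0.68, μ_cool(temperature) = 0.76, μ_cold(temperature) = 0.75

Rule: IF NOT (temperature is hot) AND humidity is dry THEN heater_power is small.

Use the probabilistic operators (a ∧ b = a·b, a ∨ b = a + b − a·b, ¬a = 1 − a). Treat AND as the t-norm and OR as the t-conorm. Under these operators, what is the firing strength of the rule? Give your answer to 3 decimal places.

firing strength: ¬hot=1−0.68=0.32, dry=0.71; AND[a·b] → w = 0.2272

0.227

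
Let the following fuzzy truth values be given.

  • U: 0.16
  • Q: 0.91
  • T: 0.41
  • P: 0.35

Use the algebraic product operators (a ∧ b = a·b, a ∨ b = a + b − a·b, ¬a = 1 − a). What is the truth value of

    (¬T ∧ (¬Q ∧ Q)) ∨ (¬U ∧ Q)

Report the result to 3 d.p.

0.776

¬T = 1 − 0.4100 = 0.5900
¬Q = 1 − 0.9100 = 0.0900
¬Q ∧ Q = a·b on (0.0900, 0.9100) = 0.0819
¬T ∧ (¬Q ∧ Q) = a·b on (0.5900, 0.0819) = 0.0483
¬U = 1 − 0.1600 = 0.8400
¬U ∧ Q = a·b on (0.8400, 0.9100) = 0.7644
(¬T ∧ (¬Q ∧ Q)) ∨ (¬U ∧ Q) = a + b − a·b on (0.0483, 0.7644) = 0.7758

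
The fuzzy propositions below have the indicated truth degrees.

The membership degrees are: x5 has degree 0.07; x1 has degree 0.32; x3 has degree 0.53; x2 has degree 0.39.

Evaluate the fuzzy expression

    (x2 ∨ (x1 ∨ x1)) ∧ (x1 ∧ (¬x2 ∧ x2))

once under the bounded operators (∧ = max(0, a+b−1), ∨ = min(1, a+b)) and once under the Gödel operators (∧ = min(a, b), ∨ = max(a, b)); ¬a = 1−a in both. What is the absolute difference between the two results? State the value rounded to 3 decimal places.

Under bounded:
  x1 ∨ x1 = min(1, a+b) on (0.32, 0.32) = 0.64
  x2 ∨ (x1 ∨ x1) = min(1, a+b) on (0.39, 0.64) = 1.00
  ¬x2 = 1 − 0.39 = 0.61
  ¬x2 ∧ x2 = max(0, a+b−1) on (0.61, 0.39) = 0.00
  x1 ∧ (¬x2 ∧ x2) = max(0, a+b−1) on (0.32, 0.00) = 0.00
  (x2 ∨ (x1 ∨ x1)) ∧ (x1 ∧ (¬x2 ∧ x2)) = max(0, a+b−1) on (1.00, 0.00) = 0.00
  → value = 0.0000
Under Gödel:
  x1 ∨ x1 = max(a, b) on (0.32, 0.32) = 0.32
  x2 ∨ (x1 ∨ x1) = max(a, b) on (0.39, 0.32) = 0.39
  ¬x2 = 1 − 0.39 = 0.61
  ¬x2 ∧ x2 = min(a, b) on (0.61, 0.39) = 0.39
  x1 ∧ (¬x2 ∧ x2) = min(a, b) on (0.32, 0.39) = 0.32
  (x2 ∨ (x1 ∨ x1)) ∧ (x1 ∧ (¬x2 ∧ x2)) = min(a, b) on (0.39, 0.32) = 0.32
  → value = 0.3200
|0.0000 − 0.3200| = 0.320

0.320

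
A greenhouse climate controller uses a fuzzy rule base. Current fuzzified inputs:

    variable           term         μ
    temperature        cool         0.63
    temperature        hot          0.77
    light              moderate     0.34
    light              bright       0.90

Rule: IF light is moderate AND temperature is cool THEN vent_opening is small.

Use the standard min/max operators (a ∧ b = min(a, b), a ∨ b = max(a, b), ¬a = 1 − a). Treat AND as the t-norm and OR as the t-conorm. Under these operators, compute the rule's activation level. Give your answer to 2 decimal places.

firing strength: moderate=0.34, cool=0.63; AND[min(a, b)] → w = 0.34

0.34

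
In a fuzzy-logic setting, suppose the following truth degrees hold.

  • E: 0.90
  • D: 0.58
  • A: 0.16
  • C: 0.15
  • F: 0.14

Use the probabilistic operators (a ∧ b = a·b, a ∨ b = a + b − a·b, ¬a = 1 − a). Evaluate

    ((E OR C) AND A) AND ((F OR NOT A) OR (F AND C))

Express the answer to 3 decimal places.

0.127

E OR C = a + b − a·b on (0.9000, 0.1500) = 0.9150
(E OR C) AND A = a·b on (0.9150, 0.1600) = 0.1464
NOT A = 1 − 0.1600 = 0.8400
F OR NOT A = a + b − a·b on (0.1400, 0.8400) = 0.8624
F AND C = a·b on (0.1400, 0.1500) = 0.0210
(F OR NOT A) OR (F AND C) = a + b − a·b on (0.8624, 0.0210) = 0.8653
((E OR C) AND A) AND ((F OR NOT A) OR (F AND C)) = a·b on (0.1464, 0.8653) = 0.1267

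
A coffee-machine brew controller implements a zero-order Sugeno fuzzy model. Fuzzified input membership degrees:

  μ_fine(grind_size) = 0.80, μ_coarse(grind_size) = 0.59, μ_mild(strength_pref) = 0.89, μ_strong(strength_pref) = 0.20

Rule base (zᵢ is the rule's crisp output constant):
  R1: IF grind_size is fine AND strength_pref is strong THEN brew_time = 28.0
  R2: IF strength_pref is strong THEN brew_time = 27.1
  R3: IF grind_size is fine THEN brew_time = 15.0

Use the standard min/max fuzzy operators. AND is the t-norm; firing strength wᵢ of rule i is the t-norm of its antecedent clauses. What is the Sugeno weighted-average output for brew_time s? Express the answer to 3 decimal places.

R1 (z=28.0): fine=0.80, strong=0.20; AND[min(a, b)] → w = 0.20
R2 (z=27.1): strong=0.20 → w = 0.20
R3 (z=15.0): fine=0.80 → w = 0.80
Weighted average = (0.20·28.0 + 0.20·27.1 + 0.80·15.0) / (0.20 + 0.20 + 0.80)
  = 23.0200 / 1.2000 = 19.183

19.183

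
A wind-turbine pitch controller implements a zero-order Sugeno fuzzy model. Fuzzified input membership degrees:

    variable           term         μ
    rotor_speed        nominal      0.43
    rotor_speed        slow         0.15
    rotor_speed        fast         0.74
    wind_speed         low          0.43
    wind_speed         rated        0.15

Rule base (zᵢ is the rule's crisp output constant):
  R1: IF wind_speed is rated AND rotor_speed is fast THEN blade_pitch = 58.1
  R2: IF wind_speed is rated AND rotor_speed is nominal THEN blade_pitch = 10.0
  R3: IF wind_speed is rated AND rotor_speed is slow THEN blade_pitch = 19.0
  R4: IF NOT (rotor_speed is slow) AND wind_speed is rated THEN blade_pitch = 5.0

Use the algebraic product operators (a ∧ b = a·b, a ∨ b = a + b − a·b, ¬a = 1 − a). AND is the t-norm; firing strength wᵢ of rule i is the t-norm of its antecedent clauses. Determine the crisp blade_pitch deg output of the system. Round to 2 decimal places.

R1 (z=58.1): rated=0.15, fast=0.74; AND[a·b] → w = 0.1110
R2 (z=10.0): rated=0.15, nominal=0.43; AND[a·b] → w = 0.0645
R3 (z=19.0): rated=0.15, slow=0.15; AND[a·b] → w = 0.0225
R4 (z=5.0): ¬slow=1−0.15=0.85, rated=0.15; AND[a·b] → w = 0.1275
Weighted average = (0.1110·58.1 + 0.0645·10.0 + 0.0225·19.0 + 0.1275·5.0) / (0.1110 + 0.0645 + 0.0225 + 0.1275)
  = 8.1591 / 0.3255 = 25.07

25.07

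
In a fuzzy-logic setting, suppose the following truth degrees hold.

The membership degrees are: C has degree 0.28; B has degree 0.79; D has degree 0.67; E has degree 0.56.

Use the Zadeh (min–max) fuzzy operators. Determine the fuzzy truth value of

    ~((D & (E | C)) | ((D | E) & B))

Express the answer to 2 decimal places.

E | C = max(a, b) on (0.56, 0.28) = 0.56
D & (E | C) = min(a, b) on (0.67, 0.56) = 0.56
D | E = max(a, b) on (0.67, 0.56) = 0.67
(D | E) & B = min(a, b) on (0.67, 0.79) = 0.67
(D & (E | C)) | ((D | E) & B) = max(a, b) on (0.56, 0.67) = 0.67
~((D & (E | C)) | ((D | E) & B)) = 1 − 0.67 = 0.33

0.33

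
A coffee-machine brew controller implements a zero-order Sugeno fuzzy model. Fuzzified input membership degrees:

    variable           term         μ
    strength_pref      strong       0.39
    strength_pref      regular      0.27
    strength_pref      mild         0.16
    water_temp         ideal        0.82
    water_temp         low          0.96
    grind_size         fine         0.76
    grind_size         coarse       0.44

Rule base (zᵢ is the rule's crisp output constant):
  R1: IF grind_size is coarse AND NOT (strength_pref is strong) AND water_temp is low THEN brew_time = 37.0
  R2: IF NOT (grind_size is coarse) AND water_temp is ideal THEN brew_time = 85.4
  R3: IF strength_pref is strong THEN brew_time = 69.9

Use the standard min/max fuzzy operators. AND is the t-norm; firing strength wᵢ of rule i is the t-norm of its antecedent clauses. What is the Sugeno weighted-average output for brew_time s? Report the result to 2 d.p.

R1 (z=37.0): coarse=0.44, ¬strong=1−0.39=0.61, low=0.96; AND[min(a, b)] → w = 0.44
R2 (z=85.4): ¬coarse=1−0.44=0.56, ideal=0.82; AND[min(a, b)] → w = 0.56
R3 (z=69.9): strong=0.39 → w = 0.39
Weighted average = (0.44·37.0 + 0.56·85.4 + 0.39·69.9) / (0.44 + 0.56 + 0.39)
  = 91.3650 / 1.3900 = 65.73

65.73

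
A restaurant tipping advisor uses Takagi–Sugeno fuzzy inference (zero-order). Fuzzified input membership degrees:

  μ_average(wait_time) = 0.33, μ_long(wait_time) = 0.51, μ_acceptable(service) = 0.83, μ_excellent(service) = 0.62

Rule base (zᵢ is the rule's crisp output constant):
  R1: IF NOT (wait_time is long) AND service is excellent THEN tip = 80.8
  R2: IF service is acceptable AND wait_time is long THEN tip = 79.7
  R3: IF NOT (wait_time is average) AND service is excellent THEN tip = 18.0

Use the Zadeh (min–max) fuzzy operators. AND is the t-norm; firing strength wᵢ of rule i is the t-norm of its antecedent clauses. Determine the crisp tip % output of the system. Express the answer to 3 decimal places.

56.419

R1 (z=80.8): ¬long=1−0.51=0.49, excellent=0.62; AND[min(a, b)] → w = 0.49
R2 (z=79.7): acceptable=0.83, long=0.51; AND[min(a, b)] → w = 0.51
R3 (z=18.0): ¬average=1−0.33=0.67, excellent=0.62; AND[min(a, b)] → w = 0.62
Weighted average = (0.49·80.8 + 0.51·79.7 + 0.62·18.0) / (0.49 + 0.51 + 0.62)
  = 91.3990 / 1.6200 = 56.419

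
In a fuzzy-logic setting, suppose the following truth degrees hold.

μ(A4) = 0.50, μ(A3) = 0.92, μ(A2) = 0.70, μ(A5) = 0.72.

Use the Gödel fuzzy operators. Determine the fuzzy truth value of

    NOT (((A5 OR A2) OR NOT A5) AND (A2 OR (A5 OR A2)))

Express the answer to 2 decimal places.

A5 OR A2 = max(a, b) on (0.72, 0.70) = 0.72
NOT A5 = 1 − 0.72 = 0.28
(A5 OR A2) OR NOT A5 = max(a, b) on (0.72, 0.28) = 0.72
A5 OR A2 = max(a, b) on (0.72, 0.70) = 0.72
A2 OR (A5 OR A2) = max(a, b) on (0.70, 0.72) = 0.72
((A5 OR A2) OR NOT A5) AND (A2 OR (A5 OR A2)) = min(a, b) on (0.72, 0.72) = 0.72
NOT (((A5 OR A2) OR NOT A5) AND (A2 OR (A5 OR A2))) = 1 − 0.72 = 0.28

0.28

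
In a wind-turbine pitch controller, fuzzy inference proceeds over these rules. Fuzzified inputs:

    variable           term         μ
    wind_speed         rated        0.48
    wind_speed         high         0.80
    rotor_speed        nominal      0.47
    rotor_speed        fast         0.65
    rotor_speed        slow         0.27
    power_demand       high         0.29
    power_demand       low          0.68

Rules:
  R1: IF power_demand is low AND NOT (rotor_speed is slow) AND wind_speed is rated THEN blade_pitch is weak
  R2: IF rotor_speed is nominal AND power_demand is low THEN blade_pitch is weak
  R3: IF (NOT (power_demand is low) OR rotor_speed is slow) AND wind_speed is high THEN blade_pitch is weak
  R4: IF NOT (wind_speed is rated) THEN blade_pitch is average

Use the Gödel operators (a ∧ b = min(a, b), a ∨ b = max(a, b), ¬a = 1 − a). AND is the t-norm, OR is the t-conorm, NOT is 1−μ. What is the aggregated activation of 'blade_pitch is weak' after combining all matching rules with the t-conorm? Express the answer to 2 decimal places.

R1: low=0.68, ¬slow=1−0.27=0.73, rated=0.48; AND[min(a, b)] → w = 0.48
R2: nominal=0.47, low=0.68; AND[min(a, b)] → w = 0.47
R3: (¬low=1−0.68=0.32 OR slow=0.27) = 0.32; AND[min(a, b)] with high=0.80 → w = 0.32
R4: ¬rated=1−0.48=0.52 → w = 0.52
Rules with consequent 'weak': {R1, R2, R3} → strengths 0.48, 0.47, 0.32
Aggregate via t-conorm [max(a, b)]: 0.48

0.48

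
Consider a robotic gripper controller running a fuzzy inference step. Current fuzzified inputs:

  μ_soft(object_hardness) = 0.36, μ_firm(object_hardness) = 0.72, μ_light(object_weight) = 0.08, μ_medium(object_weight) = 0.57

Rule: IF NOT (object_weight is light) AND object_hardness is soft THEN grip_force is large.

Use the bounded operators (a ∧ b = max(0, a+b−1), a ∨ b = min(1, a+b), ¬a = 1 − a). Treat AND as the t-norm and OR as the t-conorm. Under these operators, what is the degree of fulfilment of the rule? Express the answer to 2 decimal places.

0.28

firing strength: ¬light=1−0.08=0.92, soft=0.36; AND[max(0, a+b−1)] → w = 0.28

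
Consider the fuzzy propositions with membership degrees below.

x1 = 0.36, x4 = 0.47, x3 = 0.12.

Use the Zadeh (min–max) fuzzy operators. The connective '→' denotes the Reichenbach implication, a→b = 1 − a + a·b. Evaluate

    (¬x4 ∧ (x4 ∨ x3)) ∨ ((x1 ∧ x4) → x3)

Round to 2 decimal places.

¬x4 = 1 − 0.47 = 0.53
x4 ∨ x3 = max(a, b) on (0.47, 0.12) = 0.47
¬x4 ∧ (x4 ∨ x3) = min(a, b) on (0.53, 0.47) = 0.47
x1 ∧ x4 = min(a, b) on (0.36, 0.47) = 0.36
(x1 ∧ x4) → x3  [Reichenbach: 1 − a + a·b] with a=0.36, b=0.12 → 0.68
(¬x4 ∧ (x4 ∨ x3)) ∨ ((x1 ∧ x4) → x3) = max(a, b) on (0.47, 0.68) = 0.68

0.68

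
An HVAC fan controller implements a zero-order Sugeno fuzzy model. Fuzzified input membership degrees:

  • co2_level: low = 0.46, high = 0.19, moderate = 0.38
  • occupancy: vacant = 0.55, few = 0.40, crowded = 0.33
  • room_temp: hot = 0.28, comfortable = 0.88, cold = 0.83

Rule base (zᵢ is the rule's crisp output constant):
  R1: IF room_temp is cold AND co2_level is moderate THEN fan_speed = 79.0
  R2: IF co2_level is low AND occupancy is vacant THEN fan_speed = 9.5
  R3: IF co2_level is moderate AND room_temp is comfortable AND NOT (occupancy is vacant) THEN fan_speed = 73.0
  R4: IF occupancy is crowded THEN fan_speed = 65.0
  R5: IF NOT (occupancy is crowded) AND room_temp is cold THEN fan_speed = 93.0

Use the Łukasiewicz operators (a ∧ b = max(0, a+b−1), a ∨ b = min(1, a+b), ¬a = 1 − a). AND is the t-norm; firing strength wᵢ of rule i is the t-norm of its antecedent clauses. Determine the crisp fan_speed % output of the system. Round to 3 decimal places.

R1 (z=79.0): cold=0.83, moderate=0.38; AND[max(0, a+b−1)] → w = 0.21
R2 (z=9.5): low=0.46, vacant=0.55; AND[max(0, a+b−1)] → w = 0.01
R3 (z=73.0): moderate=0.38, comfortable=0.88, ¬vacant=1−0.55=0.45; AND[max(0, a+b−1)] → w = 0.00
R4 (z=65.0): crowded=0.33 → w = 0.33
R5 (z=93.0): ¬crowded=1−0.33=0.67, cold=0.83; AND[max(0, a+b−1)] → w = 0.50
Weighted average = (0.21·79.0 + 0.01·9.5 + 0.00·73.0 + 0.33·65.0 + 0.50·93.0) / (0.21 + 0.01 + 0.00 + 0.33 + 0.50)
  = 84.6350 / 1.0500 = 80.605

80.605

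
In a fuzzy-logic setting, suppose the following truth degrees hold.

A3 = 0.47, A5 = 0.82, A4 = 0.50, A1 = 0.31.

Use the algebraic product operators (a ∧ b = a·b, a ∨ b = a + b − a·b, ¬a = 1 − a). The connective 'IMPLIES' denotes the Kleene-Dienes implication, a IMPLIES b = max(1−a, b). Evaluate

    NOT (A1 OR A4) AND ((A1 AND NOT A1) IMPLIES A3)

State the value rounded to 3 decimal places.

A1 OR A4 = a + b − a·b on (0.3100, 0.5000) = 0.6550
NOT (A1 OR A4) = 1 − 0.6550 = 0.3450
NOT A1 = 1 − 0.3100 = 0.6900
A1 AND NOT A1 = a·b on (0.3100, 0.6900) = 0.2139
(A1 AND NOT A1) IMPLIES A3  [Kleene-Dienes: max(1−a, b)] with a=0.2139, b=0.4700 → 0.7861
NOT (A1 OR A4) AND ((A1 AND NOT A1) IMPLIES A3) = a·b on (0.3450, 0.7861) = 0.2712

0.271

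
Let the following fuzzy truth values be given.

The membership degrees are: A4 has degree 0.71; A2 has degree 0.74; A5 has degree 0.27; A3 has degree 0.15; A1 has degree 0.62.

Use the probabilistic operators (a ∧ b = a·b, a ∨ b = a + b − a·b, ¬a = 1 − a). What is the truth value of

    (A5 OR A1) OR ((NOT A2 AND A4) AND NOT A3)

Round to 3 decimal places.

0.766

A5 OR A1 = a + b − a·b on (0.2700, 0.6200) = 0.7226
NOT A2 = 1 − 0.7400 = 0.2600
NOT A2 AND A4 = a·b on (0.2600, 0.7100) = 0.1846
NOT A3 = 1 − 0.1500 = 0.8500
(NOT A2 AND A4) AND NOT A3 = a·b on (0.1846, 0.8500) = 0.1569
(A5 OR A1) OR ((NOT A2 AND A4) AND NOT A3) = a + b − a·b on (0.7226, 0.1569) = 0.7661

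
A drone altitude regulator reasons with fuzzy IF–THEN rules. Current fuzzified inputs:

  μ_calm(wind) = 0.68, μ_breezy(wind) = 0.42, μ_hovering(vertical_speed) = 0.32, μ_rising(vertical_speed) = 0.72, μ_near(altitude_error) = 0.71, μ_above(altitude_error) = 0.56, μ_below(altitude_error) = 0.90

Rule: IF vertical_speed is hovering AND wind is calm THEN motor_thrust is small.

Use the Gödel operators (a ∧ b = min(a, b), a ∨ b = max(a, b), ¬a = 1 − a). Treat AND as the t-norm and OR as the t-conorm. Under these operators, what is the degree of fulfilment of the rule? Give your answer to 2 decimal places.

firing strength: hovering=0.32, calm=0.68; AND[min(a, b)] → w = 0.32

0.32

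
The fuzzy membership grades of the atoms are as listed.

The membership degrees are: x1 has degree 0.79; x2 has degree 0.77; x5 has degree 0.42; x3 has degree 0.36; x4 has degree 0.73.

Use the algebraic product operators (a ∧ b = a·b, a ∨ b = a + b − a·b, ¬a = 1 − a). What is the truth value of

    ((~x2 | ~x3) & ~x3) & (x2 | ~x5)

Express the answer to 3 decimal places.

0.418

~x2 = 1 − 0.7700 = 0.2300
~x3 = 1 − 0.3600 = 0.6400
~x2 | ~x3 = a + b − a·b on (0.2300, 0.6400) = 0.7228
~x3 = 1 − 0.3600 = 0.6400
(~x2 | ~x3) & ~x3 = a·b on (0.7228, 0.6400) = 0.4626
~x5 = 1 − 0.4200 = 0.5800
x2 | ~x5 = a + b − a·b on (0.7700, 0.5800) = 0.9034
((~x2 | ~x3) & ~x3) & (x2 | ~x5) = a·b on (0.4626, 0.9034) = 0.4179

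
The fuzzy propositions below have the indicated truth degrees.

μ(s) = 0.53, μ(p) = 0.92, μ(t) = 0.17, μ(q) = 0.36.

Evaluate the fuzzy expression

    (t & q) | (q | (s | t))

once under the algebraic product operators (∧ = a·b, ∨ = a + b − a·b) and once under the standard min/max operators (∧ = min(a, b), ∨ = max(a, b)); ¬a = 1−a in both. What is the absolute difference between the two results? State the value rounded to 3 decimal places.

0.236

Under algebraic product:
  t & q = a·b on (0.1700, 0.3600) = 0.0612
  s | t = a + b − a·b on (0.5300, 0.1700) = 0.6099
  q | (s | t) = a + b − a·b on (0.3600, 0.6099) = 0.7503
  (t & q) | (q | (s | t)) = a + b − a·b on (0.0612, 0.7503) = 0.7656
  → value = 0.7656
Under standard min/max:
  t & q = min(a, b) on (0.17, 0.36) = 0.17
  s | t = max(a, b) on (0.53, 0.17) = 0.53
  q | (s | t) = max(a, b) on (0.36, 0.53) = 0.53
  (t & q) | (q | (s | t)) = max(a, b) on (0.17, 0.53) = 0.53
  → value = 0.5300
|0.7656 − 0.5300| = 0.236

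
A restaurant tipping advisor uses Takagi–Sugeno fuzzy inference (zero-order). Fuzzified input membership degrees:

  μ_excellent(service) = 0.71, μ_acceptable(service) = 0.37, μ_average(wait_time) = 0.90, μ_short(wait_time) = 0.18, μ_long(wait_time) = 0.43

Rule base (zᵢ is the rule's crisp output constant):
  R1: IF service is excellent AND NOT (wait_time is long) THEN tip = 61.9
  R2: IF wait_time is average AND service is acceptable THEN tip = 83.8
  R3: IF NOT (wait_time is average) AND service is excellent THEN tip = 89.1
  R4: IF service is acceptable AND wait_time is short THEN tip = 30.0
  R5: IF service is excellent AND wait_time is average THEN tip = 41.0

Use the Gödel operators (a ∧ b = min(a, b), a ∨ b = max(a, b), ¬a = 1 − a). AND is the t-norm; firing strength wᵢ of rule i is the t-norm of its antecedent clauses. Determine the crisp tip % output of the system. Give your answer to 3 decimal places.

56.844

R1 (z=61.9): excellent=0.71, ¬long=1−0.43=0.57; AND[min(a, b)] → w = 0.57
R2 (z=83.8): average=0.90, acceptable=0.37; AND[min(a, b)] → w = 0.37
R3 (z=89.1): ¬average=1−0.90=0.10, excellent=0.71; AND[min(a, b)] → w = 0.10
R4 (z=30.0): acceptable=0.37, short=0.18; AND[min(a, b)] → w = 0.18
R5 (z=41.0): excellent=0.71, average=0.90; AND[min(a, b)] → w = 0.71
Weighted average = (0.57·61.9 + 0.37·83.8 + 0.10·89.1 + 0.18·30.0 + 0.71·41.0) / (0.57 + 0.37 + 0.10 + 0.18 + 0.71)
  = 109.7090 / 1.9300 = 56.844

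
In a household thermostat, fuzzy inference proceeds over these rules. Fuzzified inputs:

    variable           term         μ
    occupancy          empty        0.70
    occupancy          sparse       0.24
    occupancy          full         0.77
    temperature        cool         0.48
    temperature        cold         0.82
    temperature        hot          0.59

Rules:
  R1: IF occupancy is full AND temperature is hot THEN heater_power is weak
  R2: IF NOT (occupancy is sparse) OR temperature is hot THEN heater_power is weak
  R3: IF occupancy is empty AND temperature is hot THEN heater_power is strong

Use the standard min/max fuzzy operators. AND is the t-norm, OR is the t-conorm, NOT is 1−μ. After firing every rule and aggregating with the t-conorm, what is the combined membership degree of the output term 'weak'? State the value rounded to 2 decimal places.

R1: full=0.77, hot=0.59; AND[min(a, b)] → w = 0.59
R2: ¬sparse=1−0.24=0.76, hot=0.59; OR[max(a, b)] → w = 0.76
R3: empty=0.70, hot=0.59; AND[min(a, b)] → w = 0.59
Rules with consequent 'weak': {R1, R2} → strengths 0.59, 0.76
Aggregate via t-conorm [max(a, b)]: 0.76

0.76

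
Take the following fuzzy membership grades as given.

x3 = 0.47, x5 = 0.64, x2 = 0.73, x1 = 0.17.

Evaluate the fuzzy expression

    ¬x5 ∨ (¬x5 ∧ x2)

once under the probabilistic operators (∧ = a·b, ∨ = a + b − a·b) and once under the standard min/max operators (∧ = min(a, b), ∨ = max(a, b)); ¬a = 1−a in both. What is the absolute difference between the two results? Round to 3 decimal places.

Under probabilistic:
  ¬x5 = 1 − 0.6400 = 0.3600
  ¬x5 = 1 − 0.6400 = 0.3600
  ¬x5 ∧ x2 = a·b on (0.3600, 0.7300) = 0.2628
  ¬x5 ∨ (¬x5 ∧ x2) = a + b − a·b on (0.3600, 0.2628) = 0.5282
  → value = 0.5282
Under standard min/max:
  ¬x5 = 1 − 0.64 = 0.36
  ¬x5 = 1 − 0.64 = 0.36
  ¬x5 ∧ x2 = min(a, b) on (0.36, 0.73) = 0.36
  ¬x5 ∨ (¬x5 ∧ x2) = max(a, b) on (0.36, 0.36) = 0.36
  → value = 0.3600
|0.5282 − 0.3600| = 0.168

0.168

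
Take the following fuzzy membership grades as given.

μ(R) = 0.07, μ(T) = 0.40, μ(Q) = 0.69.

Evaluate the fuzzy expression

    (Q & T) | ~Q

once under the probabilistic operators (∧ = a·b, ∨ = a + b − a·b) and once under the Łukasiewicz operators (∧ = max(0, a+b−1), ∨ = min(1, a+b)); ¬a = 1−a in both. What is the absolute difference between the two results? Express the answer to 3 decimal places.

0.100

Under probabilistic:
  Q & T = a·b on (0.6900, 0.4000) = 0.2760
  ~Q = 1 − 0.6900 = 0.3100
  (Q & T) | ~Q = a + b − a·b on (0.2760, 0.3100) = 0.5004
  → value = 0.5004
Under Łukasiewicz:
  Q & T = max(0, a+b−1) on (0.69, 0.40) = 0.09
  ~Q = 1 − 0.69 = 0.31
  (Q & T) | ~Q = min(1, a+b) on (0.09, 0.31) = 0.40
  → value = 0.4000
|0.5004 − 0.4000| = 0.100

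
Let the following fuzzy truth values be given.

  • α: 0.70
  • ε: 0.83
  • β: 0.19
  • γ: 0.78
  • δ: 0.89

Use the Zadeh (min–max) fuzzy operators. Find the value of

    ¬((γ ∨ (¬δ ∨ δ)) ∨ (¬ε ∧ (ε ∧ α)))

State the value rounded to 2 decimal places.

¬δ = 1 − 0.89 = 0.11
¬δ ∨ δ = max(a, b) on (0.11, 0.89) = 0.89
γ ∨ (¬δ ∨ δ) = max(a, b) on (0.78, 0.89) = 0.89
¬ε = 1 − 0.83 = 0.17
ε ∧ α = min(a, b) on (0.83, 0.70) = 0.70
¬ε ∧ (ε ∧ α) = min(a, b) on (0.17, 0.70) = 0.17
(γ ∨ (¬δ ∨ δ)) ∨ (¬ε ∧ (ε ∧ α)) = max(a, b) on (0.89, 0.17) = 0.89
¬((γ ∨ (¬δ ∨ δ)) ∨ (¬ε ∧ (ε ∧ α))) = 1 − 0.89 = 0.11

0.11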